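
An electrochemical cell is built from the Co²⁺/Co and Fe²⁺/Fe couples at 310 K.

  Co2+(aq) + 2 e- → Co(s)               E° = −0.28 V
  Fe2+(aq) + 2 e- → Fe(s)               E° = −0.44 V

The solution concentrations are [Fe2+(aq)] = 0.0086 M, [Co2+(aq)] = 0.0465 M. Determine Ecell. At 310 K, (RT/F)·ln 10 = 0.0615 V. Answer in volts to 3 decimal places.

+0.183 V

The Co²⁺/Co couple has the more positive E°, so it is the cathode; Fe²⁺/Fe is the anode.
E°cell = −0.28 − (−0.44) = +0.16 V, with n = 2 electrons transferred.
The balanced reaction is Co2+(aq) + Fe(s) → Co(s) + Fe2+(aq), so Q = [Fe2+(aq)] / [Co2+(aq)] = 0.185 and log Q = −0.733.
E = E° − (0.0615/n)·log Q = +0.16 − (0.0615/2)(−0.733) = +0.183 V.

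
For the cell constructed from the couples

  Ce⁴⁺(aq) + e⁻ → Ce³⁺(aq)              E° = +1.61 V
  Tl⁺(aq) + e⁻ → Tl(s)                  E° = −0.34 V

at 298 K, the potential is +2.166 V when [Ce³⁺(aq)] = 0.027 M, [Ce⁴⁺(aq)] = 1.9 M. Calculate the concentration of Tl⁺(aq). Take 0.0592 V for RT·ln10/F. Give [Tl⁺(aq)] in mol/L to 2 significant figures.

With Ce⁴⁺/Ce³⁺ at the cathode and Tl⁺/Tl at the anode, E°cell = +1.61 − (−0.34) = +1.95 V (n = 1).
Since E = E° − (0.0592/n)·log Q, log Q = n(E° − E)/0.0592 = −3.649.
The balanced reaction is Ce⁴⁺(aq) + Tl(s) → Ce³⁺(aq) + Tl⁺(aq), so Q = ([Ce³⁺(aq)]·[Tl⁺(aq)]) / [Ce⁴⁺(aq)].
Substituting the known concentrations and solving, log [Tl⁺(aq)] = −1.802 and [Tl⁺(aq)] = 0.016 M.

0.016 M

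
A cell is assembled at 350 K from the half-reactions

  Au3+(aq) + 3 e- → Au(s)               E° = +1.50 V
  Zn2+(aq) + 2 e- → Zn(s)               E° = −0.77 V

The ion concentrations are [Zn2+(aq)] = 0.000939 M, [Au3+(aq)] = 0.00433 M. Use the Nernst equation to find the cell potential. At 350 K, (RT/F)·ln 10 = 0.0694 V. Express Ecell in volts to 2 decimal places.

+2.32 V

The Au³⁺/Au couple has the more positive E°, so it is the cathode; Zn²⁺/Zn is the anode.
E°cell = +1.50 − (−0.77) = +2.27 V, with n = 6 electrons transferred.
Balancing gives 2 Au3+(aq) + 3 Zn(s) → 2 Au(s) + 3 Zn2+(aq); hence Q = [Zn2+(aq)]^3 / [Au3+(aq)]^2 = 4.42×10^−5 (log Q = −4.355).
Applying E = E° − (RT ln10/nF)·log Q gives +2.27 − (0.0694/6)(−4.355) = +2.32 V.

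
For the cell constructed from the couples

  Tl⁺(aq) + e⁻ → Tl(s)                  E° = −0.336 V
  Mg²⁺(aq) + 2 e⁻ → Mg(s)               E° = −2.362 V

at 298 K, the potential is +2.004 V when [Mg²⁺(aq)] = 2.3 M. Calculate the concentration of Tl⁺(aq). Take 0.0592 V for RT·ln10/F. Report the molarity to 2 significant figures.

The Tl⁺/Tl couple has the larger reduction potential, so it is the cathode: E°cell = −0.336 − (−2.362) = +2.026 V and n = 2.
Rearranging E = E° − (0.0592/n)·log Q gives log Q = 2(+2.026 − (+2.004))/0.0592 = 0.743.
For 2 Tl⁺(aq) + Mg(s) → 2 Tl(s) + Mg²⁺(aq), the reaction quotient is Q = [Mg²⁺(aq)] / [Tl⁺(aq)]^2.
Substituting the known concentrations and solving, log [Tl⁺(aq)] = −0.191 and [Tl⁺(aq)] = 0.64 M.

0.64 M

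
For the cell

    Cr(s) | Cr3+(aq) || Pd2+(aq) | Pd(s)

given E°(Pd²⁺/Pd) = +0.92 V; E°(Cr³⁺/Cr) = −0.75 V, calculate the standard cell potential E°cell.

+1.67 V

By convention the left-hand electrode in cell notation is the anode (oxidation) and the right-hand electrode is the cathode (reduction).
E°cell = E°(right) − E°(left) = +0.92 − (−0.75) = +1.67 V.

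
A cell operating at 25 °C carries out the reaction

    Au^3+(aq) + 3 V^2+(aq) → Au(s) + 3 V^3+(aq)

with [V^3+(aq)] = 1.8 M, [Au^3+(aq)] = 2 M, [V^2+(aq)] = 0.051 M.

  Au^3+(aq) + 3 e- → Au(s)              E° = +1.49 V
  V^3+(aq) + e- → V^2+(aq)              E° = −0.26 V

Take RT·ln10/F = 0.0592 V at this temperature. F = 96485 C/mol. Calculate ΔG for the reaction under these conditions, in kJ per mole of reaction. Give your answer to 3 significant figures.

The standard cell potential is +1.49 − (−0.26) = +1.75 V, with n = 3 electrons in the balanced equation.
Here Q = [V^3+(aq)]^3 / ([Au^3+(aq)]·[V^2+(aq)]^3) = 2.2×10^4 (log Q = 4.342), giving E = +1.75 − (0.0592/3)·(4.342) = +1.6643 V.
ΔG = −nFE = −(3)(96485)(+1.6643) J/mol = −482 kJ/mol.

−482 kJ/mol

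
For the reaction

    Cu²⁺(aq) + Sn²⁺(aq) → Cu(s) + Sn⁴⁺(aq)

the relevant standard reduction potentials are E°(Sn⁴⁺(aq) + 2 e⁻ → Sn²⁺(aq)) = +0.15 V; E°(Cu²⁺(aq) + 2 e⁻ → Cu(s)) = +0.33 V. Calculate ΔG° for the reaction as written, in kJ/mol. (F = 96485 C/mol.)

In the reaction as written Cu²⁺(aq) is reduced, so the Cu²⁺/Cu couple is the cathode and Sn⁴⁺/Sn²⁺ is the anode.
E°cell = +0.33 − (+0.15) = +0.18 V; balancing electrons gives n = 2.
ΔG° = −nFE°cell = −(2)(96485)(+0.18) J/mol = −34.7 kJ/mol.

−34.7 kJ/mol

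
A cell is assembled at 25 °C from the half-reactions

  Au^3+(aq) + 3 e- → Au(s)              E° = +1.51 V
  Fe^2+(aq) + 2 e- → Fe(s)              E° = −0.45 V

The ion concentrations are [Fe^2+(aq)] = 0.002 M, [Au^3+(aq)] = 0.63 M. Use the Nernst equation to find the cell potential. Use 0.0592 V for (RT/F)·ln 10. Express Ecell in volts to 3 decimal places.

+2.036 V

Since E°(Au³⁺/Au) > E°(Fe²⁺/Fe), Au³⁺/Au serves as the cathode.
The standard potential is +1.51 − (−0.45) = +1.96 V and the balanced reaction transfers n = 6 electrons.
Balancing gives 2 Au^3+(aq) + 3 Fe(s) → 2 Au(s) + 3 Fe^2+(aq); hence Q = [Fe^2+(aq)]^3 / [Au^3+(aq)]^2 = 2.02×10^−8 (log Q = −7.696).
E = E° − (0.0592/n)·log Q = +1.96 − (0.0592/6)(−7.696) = +2.036 V.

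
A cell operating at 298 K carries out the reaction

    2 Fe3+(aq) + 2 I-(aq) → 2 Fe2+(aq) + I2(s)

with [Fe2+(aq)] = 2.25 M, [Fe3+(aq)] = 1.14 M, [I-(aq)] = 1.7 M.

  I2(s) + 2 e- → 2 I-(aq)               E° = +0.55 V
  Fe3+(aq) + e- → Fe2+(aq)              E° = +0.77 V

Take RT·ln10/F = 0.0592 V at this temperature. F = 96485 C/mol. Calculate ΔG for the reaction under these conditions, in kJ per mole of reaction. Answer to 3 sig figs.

−41.7 kJ/mol

With Fe³⁺/Fe²⁺ reduced at the cathode, E°cell = +0.77 − (+0.55) = +0.22 V and n = 2.
Here Q = [Fe2+(aq)]^2 / ([Fe3+(aq)]^2·[I-(aq)]^2) = 1.35 (log Q = 0.130), giving E = +0.22 − (0.0592/2)·(0.130) = +0.2162 V.
Finally ΔG = −nFE = −(2)(96485 C/mol)(+0.2162 V) = −41.7 kJ/mol.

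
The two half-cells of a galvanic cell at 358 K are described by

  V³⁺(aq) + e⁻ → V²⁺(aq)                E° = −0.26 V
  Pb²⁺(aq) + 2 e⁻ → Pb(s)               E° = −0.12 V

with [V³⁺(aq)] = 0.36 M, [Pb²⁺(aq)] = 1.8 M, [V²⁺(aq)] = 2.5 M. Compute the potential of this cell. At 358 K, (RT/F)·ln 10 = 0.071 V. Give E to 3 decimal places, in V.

Since E°(Pb²⁺/Pb) > E°(V³⁺/V²⁺), Pb²⁺/Pb serves as the cathode.
E°cell = −0.12 − (−0.26) = +0.14 V, with n = 2 electrons transferred.
The balanced reaction is Pb²⁺(aq) + 2 V²⁺(aq) → Pb(s) + 2 V³⁺(aq), so Q = [V³⁺(aq)]^2 / ([Pb²⁺(aq)]·[V²⁺(aq)]^2) = 0.0115 and log Q = −1.939.
By the Nernst equation, E = +0.14 − (0.071/2)·(−1.939) = +0.209 V.

+0.209 V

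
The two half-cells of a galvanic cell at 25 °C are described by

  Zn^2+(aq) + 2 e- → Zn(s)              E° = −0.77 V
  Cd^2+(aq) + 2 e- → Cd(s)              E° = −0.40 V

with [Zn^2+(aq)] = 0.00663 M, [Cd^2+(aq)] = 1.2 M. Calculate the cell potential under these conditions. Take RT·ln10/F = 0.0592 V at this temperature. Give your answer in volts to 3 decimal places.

+0.437 V

Cd²⁺/Cd is reduced (cathode, E° = −0.40 V) and Zn²⁺/Zn is oxidized (anode).
The standard potential is −0.40 − (−0.77) = +0.37 V and the balanced reaction transfers n = 2 electrons.
For the overall reaction Cd^2+(aq) + Zn(s) → Cd(s) + Zn^2+(aq), Q = [Zn^2+(aq)] / [Cd^2+(aq)] = 0.00552, giving log Q = −2.258.
Applying E = E° − (RT ln10/nF)·log Q gives +0.37 − (0.0592/2)(−2.258) = +0.437 V.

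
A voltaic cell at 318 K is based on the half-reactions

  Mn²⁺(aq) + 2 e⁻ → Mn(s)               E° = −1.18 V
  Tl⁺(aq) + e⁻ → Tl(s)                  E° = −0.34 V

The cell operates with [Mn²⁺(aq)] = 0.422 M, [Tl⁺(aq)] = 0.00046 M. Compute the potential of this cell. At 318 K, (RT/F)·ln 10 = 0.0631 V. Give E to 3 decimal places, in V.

+0.641 V

Since E°(Tl⁺/Tl) > E°(Mn²⁺/Mn), Tl⁺/Tl serves as the cathode.
The standard potential is −0.34 − (−1.18) = +0.84 V and the balanced reaction transfers n = 2 electrons.
Balancing gives 2 Tl⁺(aq) + Mn(s) → 2 Tl(s) + Mn²⁺(aq); hence Q = [Mn²⁺(aq)] / [Tl⁺(aq)]^2 = 1.99×10^6 (log Q = 6.300).
Applying E = E° − (RT ln10/nF)·log Q gives +0.84 − (0.0631/2)(6.300) = +0.641 V.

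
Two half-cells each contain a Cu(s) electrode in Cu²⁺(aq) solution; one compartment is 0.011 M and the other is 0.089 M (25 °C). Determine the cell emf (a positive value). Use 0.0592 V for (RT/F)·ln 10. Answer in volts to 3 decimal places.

For a concentration cell E°cell = 0, since both electrodes use the same couple.
The compartment with the higher Cu²⁺(aq) concentration (0.089 M) acts as the cathode; ions are reduced there and produced at the dilute (0.011 M) anode.
With n = 2, Ecell = −(0.0592/2)·log([dilute]/[conc]) = −(0.0592/2)·log(0.011/0.089) = +0.027 V.

0.027 V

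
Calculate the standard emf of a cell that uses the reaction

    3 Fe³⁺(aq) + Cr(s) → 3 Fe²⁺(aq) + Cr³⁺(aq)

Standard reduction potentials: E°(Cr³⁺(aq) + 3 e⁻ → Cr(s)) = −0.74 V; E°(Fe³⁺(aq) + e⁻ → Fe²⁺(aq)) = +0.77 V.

Fe³⁺(aq) gains electrons, so the Fe³⁺/Fe²⁺ couple is the cathode; the Cr³⁺/Cr couple is the anode.
E°cell = E°(cathode) − E°(anode) = +0.77 − (−0.74) = +1.51 V.

+1.51 V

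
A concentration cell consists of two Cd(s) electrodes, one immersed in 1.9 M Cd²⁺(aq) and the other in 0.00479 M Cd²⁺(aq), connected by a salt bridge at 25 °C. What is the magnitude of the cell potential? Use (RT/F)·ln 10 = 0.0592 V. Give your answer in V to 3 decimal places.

0.077 V

For a concentration cell E°cell = 0, since both electrodes use the same couple.
The compartment with the higher Cd²⁺(aq) concentration (1.9 M) acts as the cathode; ions are reduced there and produced at the dilute (0.00479 M) anode.
With n = 2, Ecell = −(0.0592/2)·log([dilute]/[conc]) = −(0.0592/2)·log(0.00479/1.9) = +0.077 V.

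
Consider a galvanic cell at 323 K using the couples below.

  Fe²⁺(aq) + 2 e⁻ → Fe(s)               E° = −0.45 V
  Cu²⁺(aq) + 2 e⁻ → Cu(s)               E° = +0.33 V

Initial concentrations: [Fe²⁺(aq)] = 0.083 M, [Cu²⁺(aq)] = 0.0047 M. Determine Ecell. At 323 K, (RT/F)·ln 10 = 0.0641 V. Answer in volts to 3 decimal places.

Cu²⁺/Cu is reduced (cathode, E° = +0.33 V) and Fe²⁺/Fe is oxidized (anode).
E°cell = E°cat − E°an = +0.33 − (−0.45) = +0.78 V; n = 2.
The balanced reaction is Cu²⁺(aq) + Fe(s) → Cu(s) + Fe²⁺(aq), so Q = [Fe²⁺(aq)] / [Cu²⁺(aq)] = 17.7 and log Q = 1.247.
By the Nernst equation, E = +0.78 − (0.0641/2)·(1.247) = +0.740 V.

+0.740 V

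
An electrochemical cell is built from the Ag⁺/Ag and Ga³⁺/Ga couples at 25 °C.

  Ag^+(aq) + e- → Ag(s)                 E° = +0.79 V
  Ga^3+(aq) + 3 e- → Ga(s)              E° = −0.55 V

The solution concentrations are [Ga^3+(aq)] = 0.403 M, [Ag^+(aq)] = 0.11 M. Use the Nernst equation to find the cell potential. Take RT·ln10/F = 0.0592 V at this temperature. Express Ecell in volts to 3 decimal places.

Ag⁺/Ag is reduced (cathode, E° = +0.79 V) and Ga³⁺/Ga is oxidized (anode).
E°cell = +0.79 − (−0.55) = +1.34 V, with n = 3 electrons transferred.
Balancing gives 3 Ag^+(aq) + Ga(s) → 3 Ag(s) + Ga^3+(aq); hence Q = [Ga^3+(aq)] / [Ag^+(aq)]^3 = 303 (log Q = 2.481).
Applying E = E° − (RT ln10/nF)·log Q gives +1.34 − (0.0592/3)(2.481) = +1.291 V.

+1.291 V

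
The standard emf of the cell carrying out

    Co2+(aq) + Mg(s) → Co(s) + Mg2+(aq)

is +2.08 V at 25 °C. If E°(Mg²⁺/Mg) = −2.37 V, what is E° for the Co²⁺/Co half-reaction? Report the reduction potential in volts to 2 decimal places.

−0.29 V

In the reaction as written the Co²⁺/Co couple is reduced (cathode) and Mg²⁺/Mg is oxidized (anode), so E°cell = E°(Co²⁺/Co) − E°(Mg²⁺/Mg).
E°(Co²⁺/Co) = E°cell + E°(anode) = +2.08 + (−2.37) = −0.29 V.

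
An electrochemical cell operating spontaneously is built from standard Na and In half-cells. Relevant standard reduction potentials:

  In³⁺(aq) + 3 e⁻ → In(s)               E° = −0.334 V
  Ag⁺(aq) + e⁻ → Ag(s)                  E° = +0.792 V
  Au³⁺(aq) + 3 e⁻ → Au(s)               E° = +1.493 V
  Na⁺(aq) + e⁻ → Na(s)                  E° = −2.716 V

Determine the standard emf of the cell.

+2.382 V

The In³⁺/In couple has the higher E°, so In ion is reduced (cathode) and Na is oxidized (anode).
E°cell = E°(cathode) − E°(anode) = −0.334 − (−2.716) = +2.382 V.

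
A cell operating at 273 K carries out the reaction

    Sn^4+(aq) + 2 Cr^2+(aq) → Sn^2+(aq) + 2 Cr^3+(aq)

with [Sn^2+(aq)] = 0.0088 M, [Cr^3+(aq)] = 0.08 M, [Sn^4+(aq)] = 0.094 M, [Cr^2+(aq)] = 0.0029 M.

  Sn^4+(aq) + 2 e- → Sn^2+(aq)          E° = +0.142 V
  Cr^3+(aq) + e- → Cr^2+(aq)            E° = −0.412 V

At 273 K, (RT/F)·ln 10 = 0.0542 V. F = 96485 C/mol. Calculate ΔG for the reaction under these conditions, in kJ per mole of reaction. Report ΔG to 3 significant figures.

The standard cell potential is +0.142 − (−0.412) = +0.554 V, with n = 2 electrons in the balanced equation.
The reaction quotient is ([Sn^2+(aq)]·[Cr^3+(aq)]^2) / ([Sn^4+(aq)]·[Cr^2+(aq)]^2) = 71.2; by Nernst, E = +0.554 − (0.0542/2)(1.853) = +0.5038 V.
Finally ΔG = −nFE = −(2)(96485 C/mol)(+0.5038 V) = −97.2 kJ/mol.

−97.2 kJ/mol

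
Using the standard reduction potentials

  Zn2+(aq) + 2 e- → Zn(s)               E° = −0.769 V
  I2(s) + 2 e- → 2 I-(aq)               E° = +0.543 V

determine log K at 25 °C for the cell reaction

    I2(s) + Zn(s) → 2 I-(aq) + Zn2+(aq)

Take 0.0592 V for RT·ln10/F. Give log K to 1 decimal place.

The I₂/I⁻ couple is reduced (cathode); E°cell = +0.543 − (−0.769) = +1.312 V with n = 2.
At equilibrium E = 0, so log K = nE°cell / 0.0592 = (2)(+1.312) / 0.0592 = 44.3.

log K = 44.3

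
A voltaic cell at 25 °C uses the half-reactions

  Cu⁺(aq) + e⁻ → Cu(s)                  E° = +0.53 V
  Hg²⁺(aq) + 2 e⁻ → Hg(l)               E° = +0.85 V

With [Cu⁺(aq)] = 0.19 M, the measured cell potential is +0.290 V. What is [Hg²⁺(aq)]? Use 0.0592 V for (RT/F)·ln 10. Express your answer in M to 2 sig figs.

0.0035 M

Hg²⁺/Hg is the cathode (higher E°); E°cell = +0.85 − (+0.53) = +0.32 V with n = 2.
Rearranging E = E° − (0.0592/n)·log Q gives log Q = 2(+0.32 − (+0.290))/0.0592 = 1.014.
Balancing electrons gives Hg²⁺(aq) + 2 Cu(s) → Hg(l) + 2 Cu⁺(aq); thus Q = [Cu⁺(aq)]^2 / [Hg²⁺(aq)].
Solving for the unknown gives log [Hg²⁺(aq)] = −2.456, so [Hg²⁺(aq)] ≈ 0.0035 M.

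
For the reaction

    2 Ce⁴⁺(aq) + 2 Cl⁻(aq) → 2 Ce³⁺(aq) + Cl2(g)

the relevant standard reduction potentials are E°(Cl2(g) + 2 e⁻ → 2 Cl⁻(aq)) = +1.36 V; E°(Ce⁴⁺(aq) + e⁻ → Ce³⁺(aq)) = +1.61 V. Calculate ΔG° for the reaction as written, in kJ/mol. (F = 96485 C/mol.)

−48.2 kJ/mol

In the reaction as written Ce⁴⁺(aq) is reduced, so the Ce⁴⁺/Ce³⁺ couple is the cathode and Cl₂/Cl⁻ is the anode.
E°cell = +1.61 − (+1.36) = +0.25 V; balancing electrons gives n = 2.
ΔG° = −nFE°cell = −(2)(96485)(+0.25) J/mol = −48.2 kJ/mol.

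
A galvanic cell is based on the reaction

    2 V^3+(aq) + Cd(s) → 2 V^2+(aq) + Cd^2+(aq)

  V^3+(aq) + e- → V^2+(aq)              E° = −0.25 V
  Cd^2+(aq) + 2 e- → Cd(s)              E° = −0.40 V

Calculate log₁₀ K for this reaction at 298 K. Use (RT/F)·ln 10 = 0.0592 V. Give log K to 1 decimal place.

The V³⁺/V²⁺ couple is reduced (cathode); E°cell = −0.25 − (−0.40) = +0.15 V with n = 2.
At equilibrium E = 0, so log K = nE°cell / 0.0592 = (2)(+0.15) / 0.0592 = 5.1.

log K = 5.1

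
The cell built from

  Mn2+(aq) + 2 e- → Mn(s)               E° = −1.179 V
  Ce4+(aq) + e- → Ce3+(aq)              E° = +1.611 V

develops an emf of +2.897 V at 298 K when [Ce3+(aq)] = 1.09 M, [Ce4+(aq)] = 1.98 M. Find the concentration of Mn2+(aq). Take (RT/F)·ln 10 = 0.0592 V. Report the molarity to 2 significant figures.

The Ce⁴⁺/Ce³⁺ couple has the larger reduction potential, so it is the cathode: E°cell = +1.611 − (−1.179) = +2.790 V and n = 2.
Rearranging E = E° − (0.0592/n)·log Q gives log Q = 2(+2.790 − (+2.897))/0.0592 = −3.615.
For 2 Ce4+(aq) + Mn(s) → 2 Ce3+(aq) + Mn2+(aq), the reaction quotient is Q = ([Ce3+(aq)]^2·[Mn2+(aq)]) / [Ce4+(aq)]^2.
Substituting the known concentrations and solving, log [Mn2+(aq)] = −3.097 and [Mn2+(aq)] = 0.00080 M.

0.00080 M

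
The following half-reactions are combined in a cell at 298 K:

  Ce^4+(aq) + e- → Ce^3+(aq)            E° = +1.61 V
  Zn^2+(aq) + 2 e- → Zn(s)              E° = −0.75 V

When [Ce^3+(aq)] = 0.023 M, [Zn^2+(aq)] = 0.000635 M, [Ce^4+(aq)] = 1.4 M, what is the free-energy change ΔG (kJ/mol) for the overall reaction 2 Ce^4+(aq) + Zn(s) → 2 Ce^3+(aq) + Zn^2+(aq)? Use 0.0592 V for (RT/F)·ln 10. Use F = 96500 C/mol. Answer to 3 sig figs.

−494 kJ/mol

E°cell = +1.61 − (−0.75) = +2.36 V; the balanced reaction transfers n = 2 electrons.
Q = ([Ce^3+(aq)]^2·[Zn^2+(aq)]) / [Ce^4+(aq)]^2 = 1.71×10^−7, so log Q = −6.766 and E = +2.36 − (0.0592/2)(−6.766) = +2.5603 V.
Then ΔG = −nFE = −2 × 96500 × +2.5603 J/mol = −494 kJ/mol.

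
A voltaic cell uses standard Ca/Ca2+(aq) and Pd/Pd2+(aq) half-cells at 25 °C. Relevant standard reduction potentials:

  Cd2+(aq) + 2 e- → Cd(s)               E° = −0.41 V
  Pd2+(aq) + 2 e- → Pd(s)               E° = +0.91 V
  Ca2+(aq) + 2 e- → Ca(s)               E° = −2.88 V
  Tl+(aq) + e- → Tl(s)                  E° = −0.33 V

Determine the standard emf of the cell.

+3.79 V

Of the two couples in this cell, the one with the more positive reduction potential is reduced at the cathode: here that is Pd²⁺/Pd (+0.91 V); Ca²⁺/Ca (−2.88 V) is the anode.
E°cell = E°(cathode) − E°(anode) = +0.91 − (−2.88) = +3.79 V.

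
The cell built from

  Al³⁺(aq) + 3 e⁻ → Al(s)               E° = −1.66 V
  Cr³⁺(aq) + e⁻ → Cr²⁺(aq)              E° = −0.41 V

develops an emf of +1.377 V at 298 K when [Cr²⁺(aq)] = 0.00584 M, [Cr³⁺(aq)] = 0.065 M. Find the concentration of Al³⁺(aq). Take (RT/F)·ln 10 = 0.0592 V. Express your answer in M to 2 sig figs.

0.00051 M

With Cr³⁺/Cr²⁺ at the cathode and Al³⁺/Al at the anode, E°cell = −0.41 − (−1.66) = +1.25 V (n = 3).
Rearranging E = E° − (0.0592/n)·log Q gives log Q = 3(+1.25 − (+1.377))/0.0592 = −6.436.
For 3 Cr³⁺(aq) + Al(s) → 3 Cr²⁺(aq) + Al³⁺(aq), the reaction quotient is Q = ([Cr²⁺(aq)]^3·[Al³⁺(aq)]) / [Cr³⁺(aq)]^3.
Isolating [Al³⁺(aq)] in Q = 10^{−6.436} yields log [Al³⁺(aq)] = −3.296, i.e. 0.00051 M.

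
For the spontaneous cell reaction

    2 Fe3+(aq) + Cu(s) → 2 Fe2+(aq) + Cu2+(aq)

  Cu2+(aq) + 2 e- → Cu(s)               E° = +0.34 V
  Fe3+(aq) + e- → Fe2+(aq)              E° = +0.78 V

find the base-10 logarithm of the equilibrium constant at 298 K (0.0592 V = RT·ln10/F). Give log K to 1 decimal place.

The Fe³⁺/Fe²⁺ couple is reduced (cathode); E°cell = +0.78 − (+0.34) = +0.44 V with n = 2.
At equilibrium E = 0, so log K = nE°cell / 0.0592 = (2)(+0.44) / 0.0592 = 14.9.

log K = 14.9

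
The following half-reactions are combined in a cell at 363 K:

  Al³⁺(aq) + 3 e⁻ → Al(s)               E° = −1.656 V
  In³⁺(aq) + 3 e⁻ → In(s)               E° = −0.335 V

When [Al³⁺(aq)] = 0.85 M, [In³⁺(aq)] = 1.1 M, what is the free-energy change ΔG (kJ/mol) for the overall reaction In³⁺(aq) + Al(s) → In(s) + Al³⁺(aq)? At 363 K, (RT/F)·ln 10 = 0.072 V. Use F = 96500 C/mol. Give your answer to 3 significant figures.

The standard cell potential is −0.335 − (−1.656) = +1.321 V, with n = 3 electrons in the balanced equation.
Q = [Al³⁺(aq)] / [In³⁺(aq)] = 0.773, so log Q = −0.112 and E = +1.321 − (0.072/3)(−0.112) = +1.3237 V.
ΔG = −nFE = −(3)(96500)(+1.3237) J/mol = −383 kJ/mol.

−383 kJ/mol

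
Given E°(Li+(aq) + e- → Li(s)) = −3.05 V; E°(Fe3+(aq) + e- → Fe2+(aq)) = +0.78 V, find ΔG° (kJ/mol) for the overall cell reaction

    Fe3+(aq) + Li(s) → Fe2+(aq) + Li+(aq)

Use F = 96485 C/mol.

In the reaction as written Fe3+(aq) is reduced, so the Fe³⁺/Fe²⁺ couple is the cathode and Li⁺/Li is the anode.
E°cell = +0.78 − (−3.05) = +3.83 V; balancing electrons gives n = 1.
ΔG° = −nFE°cell = −(1)(96485)(+3.83) J/mol = −370 kJ/mol.

−370 kJ/mol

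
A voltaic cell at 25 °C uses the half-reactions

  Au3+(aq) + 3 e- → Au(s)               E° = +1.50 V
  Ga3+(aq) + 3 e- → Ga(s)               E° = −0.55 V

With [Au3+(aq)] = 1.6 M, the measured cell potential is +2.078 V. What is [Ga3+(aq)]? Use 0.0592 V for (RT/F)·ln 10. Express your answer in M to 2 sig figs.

0.061 M

Au³⁺/Au is the cathode (higher E°); E°cell = +1.50 − (−0.55) = +2.05 V with n = 3.
Rearranging E = E° − (0.0592/n)·log Q gives log Q = 3(+2.05 − (+2.078))/0.0592 = −1.419.
For Au3+(aq) + Ga(s) → Au(s) + Ga3+(aq), the reaction quotient is Q = [Ga3+(aq)] / [Au3+(aq)].
Substituting the known concentrations and solving, log [Ga3+(aq)] = −1.215 and [Ga3+(aq)] = 0.061 M.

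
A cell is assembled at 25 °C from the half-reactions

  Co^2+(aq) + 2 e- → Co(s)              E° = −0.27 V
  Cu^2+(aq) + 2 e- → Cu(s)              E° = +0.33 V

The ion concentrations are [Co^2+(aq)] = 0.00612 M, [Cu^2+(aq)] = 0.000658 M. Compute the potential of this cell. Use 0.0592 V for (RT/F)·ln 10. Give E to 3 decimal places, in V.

The Cu²⁺/Cu couple has the more positive E°, so it is the cathode; Co²⁺/Co is the anode.
E°cell = +0.33 − (−0.27) = +0.60 V, with n = 2 electrons transferred.
For the overall reaction Cu^2+(aq) + Co(s) → Cu(s) + Co^2+(aq), Q = [Co^2+(aq)] / [Cu^2+(aq)] = 9.3, giving log Q = 0.969.
Applying E = E° − (RT ln10/nF)·log Q gives +0.60 − (0.0592/2)(0.969) = +0.571 V.

+0.571 V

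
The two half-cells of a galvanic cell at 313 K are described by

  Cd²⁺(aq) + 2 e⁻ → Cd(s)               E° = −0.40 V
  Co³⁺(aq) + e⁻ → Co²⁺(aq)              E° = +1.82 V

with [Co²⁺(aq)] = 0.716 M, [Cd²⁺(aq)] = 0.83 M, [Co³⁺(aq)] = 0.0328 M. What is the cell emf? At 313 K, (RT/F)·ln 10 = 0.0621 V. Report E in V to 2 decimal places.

+2.14 V

Co³⁺/Co²⁺ is reduced (cathode, E° = +1.82 V) and Cd²⁺/Cd is oxidized (anode).
E°cell = +1.82 − (−0.40) = +2.22 V, with n = 2 electrons transferred.
Balancing gives 2 Co³⁺(aq) + Cd(s) → 2 Co²⁺(aq) + Cd²⁺(aq); hence Q = ([Co²⁺(aq)]^2·[Cd²⁺(aq)]) / [Co³⁺(aq)]^2 = 396 (log Q = 2.597).
Applying E = E° − (RT ln10/nF)·log Q gives +2.22 − (0.0621/2)(2.597) = +2.14 V.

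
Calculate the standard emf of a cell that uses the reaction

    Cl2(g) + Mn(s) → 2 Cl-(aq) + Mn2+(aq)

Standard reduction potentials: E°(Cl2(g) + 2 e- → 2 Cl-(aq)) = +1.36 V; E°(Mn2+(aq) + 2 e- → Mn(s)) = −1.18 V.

+2.54 V

In the reaction as written, Cl2(g) is reduced (cathode) and Mn2+(aq) is produced by oxidation at the anode.
E°cell = E°(cathode) − E°(anode) = +1.36 − (−1.18) = +2.54 V.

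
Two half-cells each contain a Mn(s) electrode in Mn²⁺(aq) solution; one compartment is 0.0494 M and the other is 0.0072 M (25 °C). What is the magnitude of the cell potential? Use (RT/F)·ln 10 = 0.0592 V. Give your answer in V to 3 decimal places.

For a concentration cell E°cell = 0, since both electrodes use the same couple.
The compartment with the higher Mn²⁺(aq) concentration (0.0494 M) acts as the cathode; ions are reduced there and produced at the dilute (0.0072 M) anode.
With n = 2, Ecell = −(0.0592/2)·log([dilute]/[conc]) = −(0.0592/2)·log(0.0072/0.0494) = +0.025 V.

0.025 V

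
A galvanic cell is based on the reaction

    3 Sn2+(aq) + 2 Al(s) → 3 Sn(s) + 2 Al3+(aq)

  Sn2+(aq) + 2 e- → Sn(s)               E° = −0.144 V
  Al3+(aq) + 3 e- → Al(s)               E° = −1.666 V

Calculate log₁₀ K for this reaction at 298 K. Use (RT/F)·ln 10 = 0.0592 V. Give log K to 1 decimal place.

The Sn²⁺/Sn couple is reduced (cathode); E°cell = −0.144 − (−1.666) = +1.522 V with n = 6.
At equilibrium E = 0, so log K = nE°cell / 0.0592 = (6)(+1.522) / 0.0592 = 154.3.

log K = 154.3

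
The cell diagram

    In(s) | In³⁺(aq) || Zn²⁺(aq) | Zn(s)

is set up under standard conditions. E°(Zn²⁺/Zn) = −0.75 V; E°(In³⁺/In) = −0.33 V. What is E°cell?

−0.42 V

By convention the left-hand electrode in cell notation is the anode (oxidation) and the right-hand electrode is the cathode (reduction).
E°cell = E°(right) − E°(left) = −0.75 − (−0.33) = −0.42 V.
The negative sign shows that, as written, the cell would require an external voltage to drive the reaction.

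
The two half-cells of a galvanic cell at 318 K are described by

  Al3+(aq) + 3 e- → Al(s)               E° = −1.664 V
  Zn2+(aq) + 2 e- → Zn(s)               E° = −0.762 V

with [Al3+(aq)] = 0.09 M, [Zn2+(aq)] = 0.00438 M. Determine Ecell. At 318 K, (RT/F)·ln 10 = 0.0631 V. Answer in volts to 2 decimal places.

+0.85 V

Zn²⁺/Zn is reduced (cathode, E° = −0.762 V) and Al³⁺/Al is oxidized (anode).
E°cell = −0.762 − (−1.664) = +0.902 V, with n = 6 electrons transferred.
For the overall reaction 3 Zn2+(aq) + 2 Al(s) → 3 Zn(s) + 2 Al3+(aq), Q = [Al3+(aq)]^2 / [Zn2+(aq)]^3 = 9.64×10^4, giving log Q = 4.984.
Applying E = E° − (RT ln10/nF)·log Q gives +0.902 − (0.0631/6)(4.984) = +0.85 V.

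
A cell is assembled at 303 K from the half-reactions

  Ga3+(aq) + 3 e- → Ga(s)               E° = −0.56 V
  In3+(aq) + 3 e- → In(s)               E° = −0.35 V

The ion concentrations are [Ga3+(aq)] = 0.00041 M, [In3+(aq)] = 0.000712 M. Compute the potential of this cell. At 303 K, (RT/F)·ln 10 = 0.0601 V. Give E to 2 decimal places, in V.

The In³⁺/In couple has the more positive E°, so it is the cathode; Ga³⁺/Ga is the anode.
E°cell = −0.35 − (−0.56) = +0.21 V, with n = 3 electrons transferred.
For the overall reaction In3+(aq) + Ga(s) → In(s) + Ga3+(aq), Q = [Ga3+(aq)] / [In3+(aq)] = 0.576, giving log Q = −0.240.
Applying E = E° − (RT ln10/nF)·log Q gives +0.21 − (0.0601/3)(−0.240) = +0.21 V.

+0.21 V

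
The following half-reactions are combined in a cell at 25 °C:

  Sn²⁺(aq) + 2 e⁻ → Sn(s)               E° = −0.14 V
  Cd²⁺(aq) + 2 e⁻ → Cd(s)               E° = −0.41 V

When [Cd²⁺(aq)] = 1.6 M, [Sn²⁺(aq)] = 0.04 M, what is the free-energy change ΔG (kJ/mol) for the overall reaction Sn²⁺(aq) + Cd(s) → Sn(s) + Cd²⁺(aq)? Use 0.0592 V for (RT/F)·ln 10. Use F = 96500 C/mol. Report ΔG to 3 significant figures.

E°cell = −0.14 − (−0.41) = +0.27 V; the balanced reaction transfers n = 2 electrons.
The reaction quotient is [Cd²⁺(aq)] / [Sn²⁺(aq)] = 40; by Nernst, E = +0.27 − (0.0592/2)(1.602) = +0.2226 V.
Then ΔG = −nFE = −2 × 96500 × +0.2226 J/mol = −43.0 kJ/mol.

−43.0 kJ/mol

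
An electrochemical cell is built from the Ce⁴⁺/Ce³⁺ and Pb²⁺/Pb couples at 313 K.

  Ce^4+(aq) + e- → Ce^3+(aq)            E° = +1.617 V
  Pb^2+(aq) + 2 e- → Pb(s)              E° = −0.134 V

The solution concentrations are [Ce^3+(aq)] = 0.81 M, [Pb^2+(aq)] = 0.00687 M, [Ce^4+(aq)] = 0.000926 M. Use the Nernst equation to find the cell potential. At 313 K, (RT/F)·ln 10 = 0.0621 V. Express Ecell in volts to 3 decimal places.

Ce⁴⁺/Ce³⁺ is reduced (cathode, E° = +1.617 V) and Pb²⁺/Pb is oxidized (anode).
E°cell = +1.617 − (−0.134) = +1.751 V, with n = 2 electrons transferred.
For the overall reaction 2 Ce^4+(aq) + Pb(s) → 2 Ce^3+(aq) + Pb^2+(aq), Q = ([Ce^3+(aq)]^2·[Pb^2+(aq)]) / [Ce^4+(aq)]^2 = 5.26×10^3, giving log Q = 3.721.
E = E° − (0.0621/n)·log Q = +1.751 − (0.0621/2)(3.721) = +1.635 V.

+1.635 V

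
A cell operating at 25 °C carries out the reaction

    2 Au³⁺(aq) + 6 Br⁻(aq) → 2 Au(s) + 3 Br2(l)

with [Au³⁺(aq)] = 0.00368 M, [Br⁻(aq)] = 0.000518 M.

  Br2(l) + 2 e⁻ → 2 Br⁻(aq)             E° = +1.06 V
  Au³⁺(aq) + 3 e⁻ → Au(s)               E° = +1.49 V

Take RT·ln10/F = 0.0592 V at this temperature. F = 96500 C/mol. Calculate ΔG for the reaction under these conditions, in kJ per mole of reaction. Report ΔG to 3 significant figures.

−109 kJ/mol

The standard cell potential is +1.49 − (+1.06) = +0.43 V, with n = 6 electrons in the balanced equation.
The reaction quotient is 1 / ([Au³⁺(aq)]^2·[Br⁻(aq)]^6) = 3.82×10^24; by Nernst, E = +0.43 − (0.0592/6)(24.582) = +0.1875 V.
ΔG = −nFE = −(6)(96500)(+0.1875) J/mol = −109 kJ/mol.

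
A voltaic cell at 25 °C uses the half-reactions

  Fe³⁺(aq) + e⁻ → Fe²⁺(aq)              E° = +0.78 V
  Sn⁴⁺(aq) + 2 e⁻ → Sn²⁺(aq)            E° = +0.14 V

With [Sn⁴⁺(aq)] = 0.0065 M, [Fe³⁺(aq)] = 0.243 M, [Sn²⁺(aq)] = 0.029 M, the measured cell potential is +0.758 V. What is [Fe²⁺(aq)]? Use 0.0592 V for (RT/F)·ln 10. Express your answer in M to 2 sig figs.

The Fe³⁺/Fe²⁺ couple has the larger reduction potential, so it is the cathode: E°cell = +0.78 − (+0.14) = +0.64 V and n = 2.
Rearranging E = E° − (0.0592/n)·log Q gives log Q = 2(+0.64 − (+0.758))/0.0592 = −3.986.
Balancing electrons gives 2 Fe³⁺(aq) + Sn²⁺(aq) → 2 Fe²⁺(aq) + Sn⁴⁺(aq); thus Q = ([Fe²⁺(aq)]^2·[Sn⁴⁺(aq)]) / ([Fe³⁺(aq)]^2·[Sn²⁺(aq)]).
Substituting the known concentrations and solving, log [Fe²⁺(aq)] = −2.283 and [Fe²⁺(aq)] = 0.0052 M.

0.0052 M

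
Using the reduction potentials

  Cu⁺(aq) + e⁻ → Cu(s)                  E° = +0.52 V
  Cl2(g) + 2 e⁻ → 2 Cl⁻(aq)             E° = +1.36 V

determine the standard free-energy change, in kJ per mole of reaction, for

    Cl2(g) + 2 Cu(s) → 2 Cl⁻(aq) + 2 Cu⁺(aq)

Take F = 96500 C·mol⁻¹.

−162 kJ/mol

In the reaction as written Cl2(g) is reduced, so the Cl₂/Cl⁻ couple is the cathode and Cu⁺/Cu is the anode.
E°cell = +1.36 − (+0.52) = +0.84 V; balancing electrons gives n = 2.
ΔG° = −nFE°cell = −(2)(96500)(+0.84) J/mol = −162 kJ/mol.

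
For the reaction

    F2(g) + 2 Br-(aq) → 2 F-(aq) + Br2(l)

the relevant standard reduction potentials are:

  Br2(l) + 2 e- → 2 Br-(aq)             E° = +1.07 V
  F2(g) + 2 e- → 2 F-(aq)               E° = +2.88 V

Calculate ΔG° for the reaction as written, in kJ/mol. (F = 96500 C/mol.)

In the reaction as written F2(g) is reduced, so the F₂/F⁻ couple is the cathode and Br₂/Br⁻ is the anode.
E°cell = +2.88 − (+1.07) = +1.81 V; balancing electrons gives n = 2.
ΔG° = −nFE°cell = −(2)(96500)(+1.81) J/mol = −349 kJ/mol.

−349 kJ/mol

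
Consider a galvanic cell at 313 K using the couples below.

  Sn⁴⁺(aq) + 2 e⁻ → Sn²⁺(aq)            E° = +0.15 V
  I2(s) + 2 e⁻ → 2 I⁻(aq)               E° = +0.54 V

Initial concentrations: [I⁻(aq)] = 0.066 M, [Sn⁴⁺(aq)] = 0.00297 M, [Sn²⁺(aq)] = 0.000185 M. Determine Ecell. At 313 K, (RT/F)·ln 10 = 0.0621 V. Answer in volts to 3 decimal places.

+0.426 V

I₂/I⁻ is reduced (cathode, E° = +0.54 V) and Sn⁴⁺/Sn²⁺ is oxidized (anode).
E°cell = E°cat − E°an = +0.54 − (+0.15) = +0.39 V; n = 2.
For the overall reaction I2(s) + Sn²⁺(aq) → 2 I⁻(aq) + Sn⁴⁺(aq), Q = ([I⁻(aq)]^2·[Sn⁴⁺(aq)]) / [Sn²⁺(aq)] = 0.0699, giving log Q = −1.155.
E = E° − (0.0621/n)·log Q = +0.39 − (0.0621/2)(−1.155) = +0.426 V.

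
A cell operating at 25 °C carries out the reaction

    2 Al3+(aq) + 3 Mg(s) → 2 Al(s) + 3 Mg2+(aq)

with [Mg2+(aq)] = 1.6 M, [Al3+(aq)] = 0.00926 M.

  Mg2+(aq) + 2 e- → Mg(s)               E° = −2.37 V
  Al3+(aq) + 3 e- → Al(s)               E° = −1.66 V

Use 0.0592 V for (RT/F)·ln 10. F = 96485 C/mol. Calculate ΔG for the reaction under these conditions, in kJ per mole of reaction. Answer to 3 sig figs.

−384 kJ/mol

The standard cell potential is −1.66 − (−2.37) = +0.71 V, with n = 6 electrons in the balanced equation.
The reaction quotient is [Mg2+(aq)]^3 / [Al3+(aq)]^2 = 4.78×10^4; by Nernst, E = +0.71 − (0.0592/6)(4.679) = +0.6638 V.
ΔG = −nFE = −(6)(96485)(+0.6638) J/mol = −384 kJ/mol.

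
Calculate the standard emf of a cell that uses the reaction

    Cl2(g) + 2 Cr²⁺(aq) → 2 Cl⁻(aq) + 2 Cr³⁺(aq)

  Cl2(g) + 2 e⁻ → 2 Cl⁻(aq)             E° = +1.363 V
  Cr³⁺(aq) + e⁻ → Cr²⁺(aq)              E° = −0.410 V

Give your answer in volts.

In the reaction as written, Cl2(g) is reduced (cathode) and Cr³⁺(aq) is produced by oxidation at the anode.
E°cell = E°(cathode) − E°(anode) = +1.363 − (−0.410) = +1.773 V.

+1.773 V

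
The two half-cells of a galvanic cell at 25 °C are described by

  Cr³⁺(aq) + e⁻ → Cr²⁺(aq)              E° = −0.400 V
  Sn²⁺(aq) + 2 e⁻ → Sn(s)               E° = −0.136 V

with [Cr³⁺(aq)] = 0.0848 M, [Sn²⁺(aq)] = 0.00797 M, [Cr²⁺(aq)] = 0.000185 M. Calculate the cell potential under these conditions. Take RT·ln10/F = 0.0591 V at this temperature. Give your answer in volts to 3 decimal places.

+0.045 V

Sn²⁺/Sn is reduced (cathode, E° = −0.136 V) and Cr³⁺/Cr²⁺ is oxidized (anode).
E°cell = −0.136 − (−0.400) = +0.264 V, with n = 2 electrons transferred.
Balancing gives Sn²⁺(aq) + 2 Cr²⁺(aq) → Sn(s) + 2 Cr³⁺(aq); hence Q = [Cr³⁺(aq)]^2 / ([Sn²⁺(aq)]·[Cr²⁺(aq)]^2) = 2.64×10^7 (log Q = 7.421).
E = E° − (0.0591/n)·log Q = +0.264 − (0.0591/2)(7.421) = +0.045 V.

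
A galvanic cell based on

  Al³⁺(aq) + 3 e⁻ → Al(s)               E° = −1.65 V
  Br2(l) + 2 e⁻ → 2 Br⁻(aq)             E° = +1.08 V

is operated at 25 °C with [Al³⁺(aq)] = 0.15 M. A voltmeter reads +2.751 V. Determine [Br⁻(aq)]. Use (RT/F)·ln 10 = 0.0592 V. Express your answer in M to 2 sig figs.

0.83 M

With Br₂/Br⁻ at the cathode and Al³⁺/Al at the anode, E°cell = +1.08 − (−1.65) = +2.73 V (n = 6).
Rearranging E = E° − (0.0592/n)·log Q gives log Q = 6(+2.73 − (+2.751))/0.0592 = −2.128.
The balanced reaction is 3 Br2(l) + 2 Al(s) → 6 Br⁻(aq) + 2 Al³⁺(aq), so Q = [Br⁻(aq)]^6·[Al³⁺(aq)]^2.
Substituting the known concentrations and solving, log [Br⁻(aq)] = −0.080 and [Br⁻(aq)] = 0.83 M.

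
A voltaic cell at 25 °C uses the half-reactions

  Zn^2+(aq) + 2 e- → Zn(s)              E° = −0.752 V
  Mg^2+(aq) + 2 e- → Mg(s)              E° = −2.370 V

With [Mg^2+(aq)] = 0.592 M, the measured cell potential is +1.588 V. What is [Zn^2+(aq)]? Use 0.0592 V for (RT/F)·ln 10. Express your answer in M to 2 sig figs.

0.057 M

With Zn²⁺/Zn at the cathode and Mg²⁺/Mg at the anode, E°cell = −0.752 − (−2.370) = +1.618 V (n = 2).
Since E = E° − (0.0592/n)·log Q, log Q = n(E° − E)/0.0592 = 1.014.
Balancing electrons gives Zn^2+(aq) + Mg(s) → Zn(s) + Mg^2+(aq); thus Q = [Mg^2+(aq)] / [Zn^2+(aq)].
Solving for the unknown gives log [Zn^2+(aq)] = −1.242, so [Zn^2+(aq)] ≈ 0.057 M.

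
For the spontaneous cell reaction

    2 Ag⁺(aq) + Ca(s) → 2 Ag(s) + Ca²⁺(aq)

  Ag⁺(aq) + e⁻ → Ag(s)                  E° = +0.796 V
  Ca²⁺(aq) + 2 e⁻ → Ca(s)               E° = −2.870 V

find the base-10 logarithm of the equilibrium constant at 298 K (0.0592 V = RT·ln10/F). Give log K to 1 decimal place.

log K = 123.9

The Ag⁺/Ag couple is reduced (cathode); E°cell = +0.796 − (−2.870) = +3.666 V with n = 2.
At equilibrium E = 0, so log K = nE°cell / 0.0592 = (2)(+3.666) / 0.0592 = 123.9.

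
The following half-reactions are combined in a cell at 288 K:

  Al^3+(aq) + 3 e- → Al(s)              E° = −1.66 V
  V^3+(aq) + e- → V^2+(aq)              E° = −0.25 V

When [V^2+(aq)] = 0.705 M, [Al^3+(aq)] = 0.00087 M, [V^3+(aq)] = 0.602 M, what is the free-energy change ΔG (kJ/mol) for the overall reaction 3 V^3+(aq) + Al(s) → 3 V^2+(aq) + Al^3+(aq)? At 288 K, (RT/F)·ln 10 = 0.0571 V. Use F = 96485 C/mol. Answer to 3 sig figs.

E°cell = −0.25 − (−1.66) = +1.41 V; the balanced reaction transfers n = 3 electrons.
Q = ([V^2+(aq)]^3·[Al^3+(aq)]) / [V^3+(aq)]^3 = 0.0014, so log Q = −2.855 and E = +1.41 − (0.0571/3)(−2.855) = +1.4643 V.
Then ΔG = −nFE = −3 × 96485 × +1.4643 J/mol = −424 kJ/mol.

−424 kJ/mol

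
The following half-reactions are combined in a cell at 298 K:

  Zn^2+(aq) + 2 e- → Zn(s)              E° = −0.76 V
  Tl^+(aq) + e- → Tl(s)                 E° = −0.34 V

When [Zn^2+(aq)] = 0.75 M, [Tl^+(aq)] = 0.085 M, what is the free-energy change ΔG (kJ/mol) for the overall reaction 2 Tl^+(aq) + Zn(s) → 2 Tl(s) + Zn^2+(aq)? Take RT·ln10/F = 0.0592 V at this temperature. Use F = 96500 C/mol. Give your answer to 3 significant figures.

−69.5 kJ/mol

With Tl⁺/Tl reduced at the cathode, E°cell = −0.34 − (−0.76) = +0.42 V and n = 2.
Here Q = [Zn^2+(aq)] / [Tl^+(aq)]^2 = 104 (log Q = 2.016), giving E = +0.42 − (0.0592/2)·(2.016) = +0.3603 V.
Then ΔG = −nFE = −2 × 96500 × +0.3603 J/mol = −69.5 kJ/mol.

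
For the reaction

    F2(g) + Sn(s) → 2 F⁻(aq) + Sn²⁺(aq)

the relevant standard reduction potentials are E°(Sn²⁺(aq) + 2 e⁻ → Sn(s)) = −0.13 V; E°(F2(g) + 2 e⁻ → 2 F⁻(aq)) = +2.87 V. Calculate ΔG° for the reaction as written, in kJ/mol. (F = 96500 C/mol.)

In the reaction as written F2(g) is reduced, so the F₂/F⁻ couple is the cathode and Sn²⁺/Sn is the anode.
E°cell = +2.87 − (−0.13) = +3.00 V; balancing electrons gives n = 2.
ΔG° = −nFE°cell = −(2)(96500)(+3.00) J/mol = −579 kJ/mol.

−579 kJ/mol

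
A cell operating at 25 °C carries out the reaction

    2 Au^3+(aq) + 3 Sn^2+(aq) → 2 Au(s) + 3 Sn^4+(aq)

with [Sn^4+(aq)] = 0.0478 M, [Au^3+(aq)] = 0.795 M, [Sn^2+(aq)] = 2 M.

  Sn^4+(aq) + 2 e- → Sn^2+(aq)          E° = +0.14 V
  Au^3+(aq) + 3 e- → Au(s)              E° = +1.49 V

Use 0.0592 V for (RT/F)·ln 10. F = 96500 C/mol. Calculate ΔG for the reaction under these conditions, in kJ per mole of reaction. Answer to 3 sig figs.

E°cell = +1.49 − (+0.14) = +1.35 V; the balanced reaction transfers n = 6 electrons.
The reaction quotient is [Sn^4+(aq)]^3 / ([Au^3+(aq)]^2·[Sn^2+(aq)]^3) = 2.16×10^−5; by Nernst, E = +1.35 − (0.0592/6)(−4.666) = +1.3960 V.
Finally ΔG = −nFE = −(6)(96500 C/mol)(+1.3960 V) = −808 kJ/mol.

−808 kJ/mol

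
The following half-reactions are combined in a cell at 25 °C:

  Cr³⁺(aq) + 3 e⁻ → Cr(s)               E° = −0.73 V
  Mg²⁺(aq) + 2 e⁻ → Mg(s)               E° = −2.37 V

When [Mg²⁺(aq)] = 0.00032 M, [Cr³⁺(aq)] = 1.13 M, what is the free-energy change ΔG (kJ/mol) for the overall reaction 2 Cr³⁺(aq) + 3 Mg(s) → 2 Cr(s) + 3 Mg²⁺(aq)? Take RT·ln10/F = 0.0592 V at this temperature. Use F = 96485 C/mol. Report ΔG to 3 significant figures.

−1010 kJ/mol

With Cr³⁺/Cr reduced at the cathode, E°cell = −0.73 − (−2.37) = +1.64 V and n = 6.
Here Q = [Mg²⁺(aq)]^3 / [Cr³⁺(aq)]^2 = 2.57×10^−11 (log Q = −10.591), giving E = +1.64 − (0.0592/6)·(−10.591) = +1.7445 V.
Then ΔG = −nFE = −6 × 96485 × +1.7445 J/mol = −1010 kJ/mol.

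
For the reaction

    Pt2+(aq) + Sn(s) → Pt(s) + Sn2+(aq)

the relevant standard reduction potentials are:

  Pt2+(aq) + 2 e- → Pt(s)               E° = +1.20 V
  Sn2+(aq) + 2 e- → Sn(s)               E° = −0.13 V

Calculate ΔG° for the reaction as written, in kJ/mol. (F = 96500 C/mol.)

−257 kJ/mol

In the reaction as written Pt2+(aq) is reduced, so the Pt²⁺/Pt couple is the cathode and Sn²⁺/Sn is the anode.
E°cell = +1.20 − (−0.13) = +1.33 V; balancing electrons gives n = 2.
ΔG° = −nFE°cell = −(2)(96500)(+1.33) J/mol = −257 kJ/mol.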